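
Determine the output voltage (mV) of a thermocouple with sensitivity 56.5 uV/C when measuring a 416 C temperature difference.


The thermocouple output V = sensitivity * dT.
V = 56.5 uV/C * 416 C
V = 23504.0 uV
V = 23.504 mV

23.504 mV


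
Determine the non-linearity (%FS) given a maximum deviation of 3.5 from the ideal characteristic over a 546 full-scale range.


Linearity error = (max deviation / full scale) * 100%.
Linearity = (3.5 / 546) * 100
Linearity = 0.641 %FS

0.641 %FS


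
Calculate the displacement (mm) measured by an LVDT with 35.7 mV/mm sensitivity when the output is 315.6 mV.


Displacement = Vout / sensitivity.
d = 315.6 / 35.7
d = 8.84 mm

8.84 mm


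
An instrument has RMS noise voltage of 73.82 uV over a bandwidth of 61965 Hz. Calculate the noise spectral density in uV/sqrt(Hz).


Noise spectral density = Vrms / sqrt(BW).
NSD = 73.82 / sqrt(61965)
NSD = 73.82 / 248.9277
NSD = 0.2966 uV/sqrt(Hz)

0.2966 uV/sqrt(Hz)


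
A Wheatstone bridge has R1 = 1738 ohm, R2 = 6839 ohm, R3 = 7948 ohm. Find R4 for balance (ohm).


At balance: R1*R4 = R2*R3, so R4 = R2*R3/R1.
R4 = 6839 * 7948 / 1738
R4 = 54356372 / 1738
R4 = 31275.24 ohm

31275.24 ohm


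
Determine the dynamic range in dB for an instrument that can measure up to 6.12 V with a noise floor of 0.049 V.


Dynamic range = 20 * log10(Vmax / Vnoise).
DR = 20 * log10(6.12 / 0.049)
DR = 20 * log10(124.9)
DR = 41.93 dB

41.93 dB


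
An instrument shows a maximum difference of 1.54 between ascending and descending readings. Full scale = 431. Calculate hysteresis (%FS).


Hysteresis = (max difference / full scale) * 100%.
H = (1.54 / 431) * 100
H = 0.357 %FS

0.357 %FS


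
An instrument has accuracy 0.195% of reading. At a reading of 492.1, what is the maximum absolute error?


Absolute error = (accuracy% / 100) * reading.
Error = (0.195 / 100) * 492.1
Error = 0.00195 * 492.1
Error = 0.9596

0.9596


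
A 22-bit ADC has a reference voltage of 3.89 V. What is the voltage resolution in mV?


The resolution (LSB) of an ADC is Vref / 2^n.
LSB = 3.89 / 2^22
LSB = 3.89 / 4194304
LSB = 9.3e-07 V = 0.00092745 mV

0.00092745 mV


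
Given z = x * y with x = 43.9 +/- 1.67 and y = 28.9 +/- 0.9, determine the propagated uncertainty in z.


For a product z = x*y, the relative uncertainty is:
uz/z = sqrt((ux/x)^2 + (uy/y)^2)
Relative uncertainties: ux/x = 1.67/43.9 = 0.038041
uy/y = 0.9/28.9 = 0.031142
z = 43.9 * 28.9 = 1268.7
uz = 1268.7 * sqrt(0.038041^2 + 0.031142^2) = 62.373

62.373


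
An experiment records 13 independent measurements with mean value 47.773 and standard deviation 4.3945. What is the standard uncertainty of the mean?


The standard uncertainty for Type A evaluation is u = s / sqrt(n).
u = 4.3945 / sqrt(13)
u = 4.3945 / 3.6056
u = 1.2188

1.2188


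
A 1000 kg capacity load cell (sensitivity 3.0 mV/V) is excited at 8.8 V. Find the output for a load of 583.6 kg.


Vout = rated_output * Vex * (load / capacity).
Vout = 3.0 * 8.8 * (583.6 / 1000)
Vout = 3.0 * 8.8 * 0.5836
Vout = 15.407 mV

15.407 mV


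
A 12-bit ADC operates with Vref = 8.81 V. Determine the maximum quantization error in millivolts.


The maximum quantization error is +/- LSB/2.
LSB = Vref / 2^n = 8.81 / 4096 = 0.00215088 V
Max error = LSB / 2 = 0.00215088 / 2 = 0.00107544 V
Max error = 1.0754 mV

1.0754 mV


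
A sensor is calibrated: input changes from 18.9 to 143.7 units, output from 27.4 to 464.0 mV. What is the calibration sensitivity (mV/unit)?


Sensitivity = (y2 - y1) / (x2 - x1).
S = (464.0 - 27.4) / (143.7 - 18.9)
S = 436.6 / 124.8
S = 3.4984 mV/unit

3.4984 mV/unit


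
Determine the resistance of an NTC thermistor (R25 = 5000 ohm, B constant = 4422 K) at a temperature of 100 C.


NTC thermistor equation: Rt = R25 * exp(B * (1/T - 1/T25)).
T in Kelvin: 373.15 K, T25 = 298.15 K
1/T - 1/T25 = 1/373.15 - 1/298.15 = -0.00067413
B * (1/T - 1/T25) = 4422 * -0.00067413 = -2.981
Rt = 5000 * exp(-2.981) = 253.7 ohm

253.7 ohm


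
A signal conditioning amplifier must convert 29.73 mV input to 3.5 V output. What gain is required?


Gain = Vout / Vin (converting to same units).
G = 3.5 V / 29.73 mV
G = 3500.0 mV / 29.73 mV
G = 117.73

117.73


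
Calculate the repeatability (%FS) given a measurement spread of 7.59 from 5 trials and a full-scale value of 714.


Repeatability = (spread / full scale) * 100%.
R = (7.59 / 714) * 100
R = 1.063 %FS

1.063 %FS


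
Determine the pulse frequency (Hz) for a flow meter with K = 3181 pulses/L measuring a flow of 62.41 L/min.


Frequency = K * Q / 60 (converting L/min to L/s).
f = 3181 * 62.41 / 60
f = 198526.21 / 60
f = 3308.77 Hz

3308.77 Hz


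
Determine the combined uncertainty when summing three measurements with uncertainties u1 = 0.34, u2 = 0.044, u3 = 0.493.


For a sum of independent quantities, uc = sqrt(u1^2 + u2^2 + u3^2).
uc = sqrt(0.34^2 + 0.044^2 + 0.493^2)
uc = sqrt(0.1156 + 0.001936 + 0.243049)
uc = 0.6005

0.6005


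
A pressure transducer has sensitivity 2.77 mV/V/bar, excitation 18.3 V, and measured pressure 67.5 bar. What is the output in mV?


Output = sensitivity * Vex * P.
Vout = 2.77 * 18.3 * 67.5
Vout = 50.691 * 67.5
Vout = 3421.64 mV

3421.64 mV


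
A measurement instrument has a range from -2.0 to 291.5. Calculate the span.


Span = upper range - lower range.
Span = 291.5 - (-2.0)
Span = 293.5

293.5


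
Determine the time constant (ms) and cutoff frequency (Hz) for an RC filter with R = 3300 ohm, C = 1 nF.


Time constant: tau = R * C.
tau = 3300 * 1.00e-09 = 3.3e-06 s
tau = 0.0033 ms
Cutoff frequency: fc = 1 / (2*pi*R*C).
fc = 1 / (2*pi*3.3e-06) = 48228.77 Hz

tau = 0.0033 ms, fc = 48228.77 Hz


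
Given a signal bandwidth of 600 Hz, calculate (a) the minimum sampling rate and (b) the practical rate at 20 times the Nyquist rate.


By Nyquist theorem, fs_min = 2 * fmax.
fs_min = 2 * 600 = 1200 Hz
Practical rate = 20 * fs_min = 20 * 1200 = 24000 Hz

fs_min = 1200 Hz, fs_practical = 24000 Hz


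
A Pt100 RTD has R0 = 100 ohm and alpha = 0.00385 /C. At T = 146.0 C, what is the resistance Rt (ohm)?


The RTD equation: Rt = R0 * (1 + alpha * T).
Rt = 100 * (1 + 0.00385 * 146.0)
Rt = 100 * (1 + 0.5621)
Rt = 100 * 1.5621
Rt = 156.21 ohm

156.21 ohm


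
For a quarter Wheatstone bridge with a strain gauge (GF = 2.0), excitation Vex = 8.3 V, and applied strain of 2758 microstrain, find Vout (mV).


Quarter bridge output: Vout = (GF * epsilon * Vex) / 4.
Vout = (2.0 * 2758e-6 * 8.3) / 4
Vout = 0.0457828 / 4 V
Vout = 0.0114457 V = 11.4457 mV

11.4457 mV


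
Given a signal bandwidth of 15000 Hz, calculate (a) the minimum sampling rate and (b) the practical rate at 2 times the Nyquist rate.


By Nyquist theorem, fs_min = 2 * fmax.
fs_min = 2 * 15000 = 30000 Hz
Practical rate = 2 * fs_min = 2 * 30000 = 60000 Hz

fs_min = 30000 Hz, fs_practical = 60000 Hz


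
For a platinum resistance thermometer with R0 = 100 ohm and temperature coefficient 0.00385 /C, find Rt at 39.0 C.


The RTD equation: Rt = R0 * (1 + alpha * T).
Rt = 100 * (1 + 0.00385 * 39.0)
Rt = 100 * (1 + 0.15015)
Rt = 100 * 1.15015
Rt = 115.015 ohm

115.015 ohm


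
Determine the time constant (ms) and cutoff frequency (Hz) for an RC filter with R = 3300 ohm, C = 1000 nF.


Time constant: tau = R * C.
tau = 3300 * 1.00e-06 = 0.0033 s
tau = 3.3 ms
Cutoff frequency: fc = 1 / (2*pi*R*C).
fc = 1 / (2*pi*0.0033) = 48.23 Hz

tau = 3.3 ms, fc = 48.23 Hz


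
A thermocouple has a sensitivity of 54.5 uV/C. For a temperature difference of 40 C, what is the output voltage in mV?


The thermocouple output V = sensitivity * dT.
V = 54.5 uV/C * 40 C
V = 2180.0 uV
V = 2.18 mV

2.18 mV


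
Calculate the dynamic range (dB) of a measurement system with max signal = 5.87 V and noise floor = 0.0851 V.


Dynamic range = 20 * log10(Vmax / Vnoise).
DR = 20 * log10(5.87 / 0.0851)
DR = 20 * log10(68.98)
DR = 36.77 dB

36.77 dB


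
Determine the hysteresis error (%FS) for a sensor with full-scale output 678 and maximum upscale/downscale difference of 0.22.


Hysteresis = (max difference / full scale) * 100%.
H = (0.22 / 678) * 100
H = 0.032 %FS

0.032 %FS


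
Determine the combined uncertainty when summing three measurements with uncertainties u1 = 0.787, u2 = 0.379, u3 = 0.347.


For a sum of independent quantities, uc = sqrt(u1^2 + u2^2 + u3^2).
uc = sqrt(0.787^2 + 0.379^2 + 0.347^2)
uc = sqrt(0.619369 + 0.143641 + 0.120409)
uc = 0.9399

0.9399


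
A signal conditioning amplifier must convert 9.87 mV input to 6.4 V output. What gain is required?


Gain = Vout / Vin (converting to same units).
G = 6.4 V / 9.87 mV
G = 6400.0 mV / 9.87 mV
G = 648.43

648.43


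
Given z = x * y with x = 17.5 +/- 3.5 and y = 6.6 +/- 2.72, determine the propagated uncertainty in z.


For a product z = x*y, the relative uncertainty is:
uz/z = sqrt((ux/x)^2 + (uy/y)^2)
Relative uncertainties: ux/x = 3.5/17.5 = 0.2
uy/y = 2.72/6.6 = 0.412121
z = 17.5 * 6.6 = 115.5
uz = 115.5 * sqrt(0.2^2 + 0.412121^2) = 52.909

52.909


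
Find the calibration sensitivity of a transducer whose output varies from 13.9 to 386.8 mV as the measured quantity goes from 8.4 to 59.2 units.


Sensitivity = (y2 - y1) / (x2 - x1).
S = (386.8 - 13.9) / (59.2 - 8.4)
S = 372.9 / 50.8
S = 7.3406 mV/unit

7.3406 mV/unit


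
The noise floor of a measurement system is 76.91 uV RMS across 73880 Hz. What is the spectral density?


Noise spectral density = Vrms / sqrt(BW).
NSD = 76.91 / sqrt(73880)
NSD = 76.91 / 271.8088
NSD = 0.283 uV/sqrt(Hz)

0.283 uV/sqrt(Hz)


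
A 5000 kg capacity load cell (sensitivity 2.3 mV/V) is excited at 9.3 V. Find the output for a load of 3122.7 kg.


Vout = rated_output * Vex * (load / capacity).
Vout = 2.3 * 9.3 * (3122.7 / 5000)
Vout = 2.3 * 9.3 * 0.62454
Vout = 13.359 mV

13.359 mV


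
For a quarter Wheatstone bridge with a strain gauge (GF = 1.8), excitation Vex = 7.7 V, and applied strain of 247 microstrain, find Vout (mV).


Quarter bridge output: Vout = (GF * epsilon * Vex) / 4.
Vout = (1.8 * 247e-6 * 7.7) / 4
Vout = 0.00342342 / 4 V
Vout = 0.00085586 V = 0.8559 mV

0.8559 mV


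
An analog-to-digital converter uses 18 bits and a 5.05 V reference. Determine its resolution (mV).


The resolution (LSB) of an ADC is Vref / 2^n.
LSB = 5.05 / 2^18
LSB = 5.05 / 262144
LSB = 1.926e-05 V = 0.01926422 mV

0.01926422 mV


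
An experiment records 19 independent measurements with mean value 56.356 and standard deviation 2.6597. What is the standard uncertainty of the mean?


The standard uncertainty for Type A evaluation is u = s / sqrt(n).
u = 2.6597 / sqrt(19)
u = 2.6597 / 4.3589
u = 0.6102

0.6102


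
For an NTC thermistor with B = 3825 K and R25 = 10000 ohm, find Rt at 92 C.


NTC thermistor equation: Rt = R25 * exp(B * (1/T - 1/T25)).
T in Kelvin: 365.15 K, T25 = 298.15 K
1/T - 1/T25 = 1/365.15 - 1/298.15 = -0.00061542
B * (1/T - 1/T25) = 3825 * -0.00061542 = -2.354
Rt = 10000 * exp(-2.354) = 949.9 ohm

949.9 ohm


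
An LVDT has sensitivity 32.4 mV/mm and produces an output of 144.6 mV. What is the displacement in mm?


Displacement = Vout / sensitivity.
d = 144.6 / 32.4
d = 4.463 mm

4.463 mm


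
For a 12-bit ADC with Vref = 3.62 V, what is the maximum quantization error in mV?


The maximum quantization error is +/- LSB/2.
LSB = Vref / 2^n = 3.62 / 4096 = 0.00088379 V
Max error = LSB / 2 = 0.00088379 / 2 = 0.00044189 V
Max error = 0.4419 mV

0.4419 mV


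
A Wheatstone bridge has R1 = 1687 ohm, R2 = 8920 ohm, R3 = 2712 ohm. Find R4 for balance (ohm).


At balance: R1*R4 = R2*R3, so R4 = R2*R3/R1.
R4 = 8920 * 2712 / 1687
R4 = 24191040 / 1687
R4 = 14339.68 ohm

14339.68 ohm


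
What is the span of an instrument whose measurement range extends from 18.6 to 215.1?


Span = upper range - lower range.
Span = 215.1 - (18.6)
Span = 196.5

196.5


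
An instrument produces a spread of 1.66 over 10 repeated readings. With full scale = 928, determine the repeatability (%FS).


Repeatability = (spread / full scale) * 100%.
R = (1.66 / 928) * 100
R = 0.179 %FS

0.179 %FS


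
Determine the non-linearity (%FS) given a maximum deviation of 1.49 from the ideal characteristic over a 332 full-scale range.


Linearity error = (max deviation / full scale) * 100%.
Linearity = (1.49 / 332) * 100
Linearity = 0.449 %FS

0.449 %FS


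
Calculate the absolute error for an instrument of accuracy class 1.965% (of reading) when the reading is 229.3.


Absolute error = (accuracy% / 100) * reading.
Error = (1.965 / 100) * 229.3
Error = 0.01965 * 229.3
Error = 4.5057

4.5057


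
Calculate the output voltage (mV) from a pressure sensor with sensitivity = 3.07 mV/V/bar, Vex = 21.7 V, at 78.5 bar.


Output = sensitivity * Vex * P.
Vout = 3.07 * 21.7 * 78.5
Vout = 66.619 * 78.5
Vout = 5229.59 mV

5229.59 mV


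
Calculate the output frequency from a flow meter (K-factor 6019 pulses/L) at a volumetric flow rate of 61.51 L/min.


Frequency = K * Q / 60 (converting L/min to L/s).
f = 6019 * 61.51 / 60
f = 370228.69 / 60
f = 6170.48 Hz

6170.48 Hz


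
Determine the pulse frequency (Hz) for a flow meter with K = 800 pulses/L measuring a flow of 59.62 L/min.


Frequency = K * Q / 60 (converting L/min to L/s).
f = 800 * 59.62 / 60
f = 47696.0 / 60
f = 794.93 Hz

794.93 Hz


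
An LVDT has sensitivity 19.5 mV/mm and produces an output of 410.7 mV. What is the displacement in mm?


Displacement = Vout / sensitivity.
d = 410.7 / 19.5
d = 21.062 mm

21.062 mm


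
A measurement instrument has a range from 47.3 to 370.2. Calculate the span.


Span = upper range - lower range.
Span = 370.2 - (47.3)
Span = 322.9

322.9


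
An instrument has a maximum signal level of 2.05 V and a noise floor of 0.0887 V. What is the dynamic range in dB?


Dynamic range = 20 * log10(Vmax / Vnoise).
DR = 20 * log10(2.05 / 0.0887)
DR = 20 * log10(23.11)
DR = 27.28 dB

27.28 dB


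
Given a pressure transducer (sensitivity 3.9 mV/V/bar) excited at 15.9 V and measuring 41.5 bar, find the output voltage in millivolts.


Output = sensitivity * Vex * P.
Vout = 3.9 * 15.9 * 41.5
Vout = 62.01 * 41.5
Vout = 2573.41 mV

2573.41 mV


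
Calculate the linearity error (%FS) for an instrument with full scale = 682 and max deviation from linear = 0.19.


Linearity error = (max deviation / full scale) * 100%.
Linearity = (0.19 / 682) * 100
Linearity = 0.028 %FS

0.028 %FS


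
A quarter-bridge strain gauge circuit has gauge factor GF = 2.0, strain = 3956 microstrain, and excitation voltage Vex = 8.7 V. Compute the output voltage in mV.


Quarter bridge output: Vout = (GF * epsilon * Vex) / 4.
Vout = (2.0 * 3956e-6 * 8.7) / 4
Vout = 0.0688344 / 4 V
Vout = 0.0172086 V = 17.2086 mV

17.2086 mV


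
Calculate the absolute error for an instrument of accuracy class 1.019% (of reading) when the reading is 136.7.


Absolute error = (accuracy% / 100) * reading.
Error = (1.019 / 100) * 136.7
Error = 0.01019 * 136.7
Error = 1.393

1.393


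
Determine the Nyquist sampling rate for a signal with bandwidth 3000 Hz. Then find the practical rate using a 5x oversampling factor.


By Nyquist theorem, fs_min = 2 * fmax.
fs_min = 2 * 3000 = 6000 Hz
Practical rate = 5 * fs_min = 5 * 6000 = 30000 Hz

fs_min = 6000 Hz, fs_practical = 30000 Hz


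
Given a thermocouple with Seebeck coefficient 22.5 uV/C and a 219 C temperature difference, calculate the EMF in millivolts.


The thermocouple output V = sensitivity * dT.
V = 22.5 uV/C * 219 C
V = 4927.5 uV
V = 4.928 mV

4.928 mV


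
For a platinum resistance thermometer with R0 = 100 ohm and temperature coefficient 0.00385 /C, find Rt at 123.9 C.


The RTD equation: Rt = R0 * (1 + alpha * T).
Rt = 100 * (1 + 0.00385 * 123.9)
Rt = 100 * (1 + 0.477015)
Rt = 100 * 1.477015
Rt = 147.702 ohm

147.702 ohm


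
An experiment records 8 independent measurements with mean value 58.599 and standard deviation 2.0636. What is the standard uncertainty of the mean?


The standard uncertainty for Type A evaluation is u = s / sqrt(n).
u = 2.0636 / sqrt(8)
u = 2.0636 / 2.8284
u = 0.7296

0.7296


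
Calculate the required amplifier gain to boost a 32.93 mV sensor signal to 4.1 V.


Gain = Vout / Vin (converting to same units).
G = 4.1 V / 32.93 mV
G = 4100.0 mV / 32.93 mV
G = 124.51

124.51


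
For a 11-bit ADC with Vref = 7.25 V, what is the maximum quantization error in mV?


The maximum quantization error is +/- LSB/2.
LSB = Vref / 2^n = 7.25 / 2048 = 0.00354004 V
Max error = LSB / 2 = 0.00354004 / 2 = 0.00177002 V
Max error = 1.77 mV

1.77 mV


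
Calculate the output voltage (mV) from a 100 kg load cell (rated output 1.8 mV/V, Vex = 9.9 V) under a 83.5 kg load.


Vout = rated_output * Vex * (load / capacity).
Vout = 1.8 * 9.9 * (83.5 / 100)
Vout = 1.8 * 9.9 * 0.835
Vout = 14.88 mV

14.88 mV


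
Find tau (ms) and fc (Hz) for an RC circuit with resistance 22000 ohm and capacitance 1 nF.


Time constant: tau = R * C.
tau = 22000 * 1.00e-09 = 2.2e-05 s
tau = 0.022 ms
Cutoff frequency: fc = 1 / (2*pi*R*C).
fc = 1 / (2*pi*2.2e-05) = 7234.32 Hz

tau = 0.022 ms, fc = 7234.32 Hz


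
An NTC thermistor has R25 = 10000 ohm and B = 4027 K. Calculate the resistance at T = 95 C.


NTC thermistor equation: Rt = R25 * exp(B * (1/T - 1/T25)).
T in Kelvin: 368.15 K, T25 = 298.15 K
1/T - 1/T25 = 1/368.15 - 1/298.15 = -0.00063773
B * (1/T - 1/T25) = 4027 * -0.00063773 = -2.5681
Rt = 10000 * exp(-2.5681) = 766.8 ohm

766.8 ohm


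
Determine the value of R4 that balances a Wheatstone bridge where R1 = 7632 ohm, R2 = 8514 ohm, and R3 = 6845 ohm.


At balance: R1*R4 = R2*R3, so R4 = R2*R3/R1.
R4 = 8514 * 6845 / 7632
R4 = 58278330 / 7632
R4 = 7636.05 ohm

7636.05 ohm


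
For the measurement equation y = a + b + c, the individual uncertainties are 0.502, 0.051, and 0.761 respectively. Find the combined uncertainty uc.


For a sum of independent quantities, uc = sqrt(u1^2 + u2^2 + u3^2).
uc = sqrt(0.502^2 + 0.051^2 + 0.761^2)
uc = sqrt(0.252004 + 0.002601 + 0.579121)
uc = 0.9131

0.9131


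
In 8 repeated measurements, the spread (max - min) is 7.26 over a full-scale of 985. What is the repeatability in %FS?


Repeatability = (spread / full scale) * 100%.
R = (7.26 / 985) * 100
R = 0.737 %FS

0.737 %FS


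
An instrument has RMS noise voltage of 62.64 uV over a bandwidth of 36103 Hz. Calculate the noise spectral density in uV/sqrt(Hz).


Noise spectral density = Vrms / sqrt(BW).
NSD = 62.64 / sqrt(36103)
NSD = 62.64 / 190.0079
NSD = 0.3297 uV/sqrt(Hz)

0.3297 uV/sqrt(Hz)


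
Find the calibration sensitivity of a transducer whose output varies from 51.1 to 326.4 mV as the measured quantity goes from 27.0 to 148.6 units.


Sensitivity = (y2 - y1) / (x2 - x1).
S = (326.4 - 51.1) / (148.6 - 27.0)
S = 275.3 / 121.6
S = 2.264 mV/unit

2.264 mV/unit


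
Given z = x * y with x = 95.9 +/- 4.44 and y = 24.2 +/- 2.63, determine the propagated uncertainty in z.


For a product z = x*y, the relative uncertainty is:
uz/z = sqrt((ux/x)^2 + (uy/y)^2)
Relative uncertainties: ux/x = 4.44/95.9 = 0.046298
uy/y = 2.63/24.2 = 0.108678
z = 95.9 * 24.2 = 2320.8
uz = 2320.8 * sqrt(0.046298^2 + 0.108678^2) = 274.15

274.15


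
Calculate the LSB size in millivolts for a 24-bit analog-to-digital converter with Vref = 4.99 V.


The resolution (LSB) of an ADC is Vref / 2^n.
LSB = 4.99 / 2^24
LSB = 4.99 / 16777216
LSB = 3e-07 V = 0.00029743 mV

0.00029743 mV


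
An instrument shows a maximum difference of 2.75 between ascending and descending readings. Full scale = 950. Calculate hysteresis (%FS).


Hysteresis = (max difference / full scale) * 100%.
H = (2.75 / 950) * 100
H = 0.289 %FS

0.289 %FS


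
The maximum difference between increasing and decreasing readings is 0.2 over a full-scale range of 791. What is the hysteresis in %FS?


Hysteresis = (max difference / full scale) * 100%.
H = (0.2 / 791) * 100
H = 0.025 %FS

0.025 %FS


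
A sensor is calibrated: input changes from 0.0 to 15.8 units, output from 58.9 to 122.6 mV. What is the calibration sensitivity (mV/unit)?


Sensitivity = (y2 - y1) / (x2 - x1).
S = (122.6 - 58.9) / (15.8 - 0.0)
S = 63.7 / 15.8
S = 4.0316 mV/unit

4.0316 mV/unit


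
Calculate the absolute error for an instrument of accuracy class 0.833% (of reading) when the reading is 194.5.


Absolute error = (accuracy% / 100) * reading.
Error = (0.833 / 100) * 194.5
Error = 0.00833 * 194.5
Error = 1.6202

1.6202


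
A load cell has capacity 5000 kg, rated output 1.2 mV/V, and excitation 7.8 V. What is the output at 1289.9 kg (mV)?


Vout = rated_output * Vex * (load / capacity).
Vout = 1.2 * 7.8 * (1289.9 / 5000)
Vout = 1.2 * 7.8 * 0.25798
Vout = 2.415 mV

2.415 mV


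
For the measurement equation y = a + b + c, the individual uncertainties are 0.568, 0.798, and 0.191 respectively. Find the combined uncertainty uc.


For a sum of independent quantities, uc = sqrt(u1^2 + u2^2 + u3^2).
uc = sqrt(0.568^2 + 0.798^2 + 0.191^2)
uc = sqrt(0.322624 + 0.636804 + 0.036481)
uc = 0.998

0.998


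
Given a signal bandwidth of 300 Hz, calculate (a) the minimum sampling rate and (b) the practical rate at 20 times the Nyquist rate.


By Nyquist theorem, fs_min = 2 * fmax.
fs_min = 2 * 300 = 600 Hz
Practical rate = 20 * fs_min = 20 * 600 = 12000 Hz

fs_min = 600 Hz, fs_practical = 12000 Hz


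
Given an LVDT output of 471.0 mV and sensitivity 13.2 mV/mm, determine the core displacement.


Displacement = Vout / sensitivity.
d = 471.0 / 13.2
d = 35.682 mm

35.682 mm


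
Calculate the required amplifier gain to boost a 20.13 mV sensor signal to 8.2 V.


Gain = Vout / Vin (converting to same units).
G = 8.2 V / 20.13 mV
G = 8200.0 mV / 20.13 mV
G = 407.35

407.35


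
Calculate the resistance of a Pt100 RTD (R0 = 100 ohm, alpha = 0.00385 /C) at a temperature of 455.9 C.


The RTD equation: Rt = R0 * (1 + alpha * T).
Rt = 100 * (1 + 0.00385 * 455.9)
Rt = 100 * (1 + 1.755215)
Rt = 100 * 2.755215
Rt = 275.521 ohm

275.521 ohm


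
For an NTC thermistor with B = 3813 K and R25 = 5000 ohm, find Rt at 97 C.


NTC thermistor equation: Rt = R25 * exp(B * (1/T - 1/T25)).
T in Kelvin: 370.15 K, T25 = 298.15 K
1/T - 1/T25 = 1/370.15 - 1/298.15 = -0.00065241
B * (1/T - 1/T25) = 3813 * -0.00065241 = -2.4876
Rt = 5000 * exp(-2.4876) = 415.5 ohm

415.5 ohm


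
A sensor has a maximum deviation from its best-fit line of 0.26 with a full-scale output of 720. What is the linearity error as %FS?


Linearity error = (max deviation / full scale) * 100%.
Linearity = (0.26 / 720) * 100
Linearity = 0.036 %FS

0.036 %FS


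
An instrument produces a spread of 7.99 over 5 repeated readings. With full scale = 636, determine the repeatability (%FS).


Repeatability = (spread / full scale) * 100%.
R = (7.99 / 636) * 100
R = 1.256 %FS

1.256 %FS


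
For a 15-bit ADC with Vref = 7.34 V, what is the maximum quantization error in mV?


The maximum quantization error is +/- LSB/2.
LSB = Vref / 2^n = 7.34 / 32768 = 0.000224 V
Max error = LSB / 2 = 0.000224 / 2 = 0.000112 V
Max error = 0.112 mV

0.112 mV


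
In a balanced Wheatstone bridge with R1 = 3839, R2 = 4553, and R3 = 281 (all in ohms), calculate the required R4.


At balance: R1*R4 = R2*R3, so R4 = R2*R3/R1.
R4 = 4553 * 281 / 3839
R4 = 1279393 / 3839
R4 = 333.26 ohm

333.26 ohm


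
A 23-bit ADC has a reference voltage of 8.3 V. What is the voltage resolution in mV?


The resolution (LSB) of an ADC is Vref / 2^n.
LSB = 8.3 / 2^23
LSB = 8.3 / 8388608
LSB = 9.9e-07 V = 0.00098944 mV

0.00098944 mV


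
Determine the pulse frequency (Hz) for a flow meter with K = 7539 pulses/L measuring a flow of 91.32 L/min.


Frequency = K * Q / 60 (converting L/min to L/s).
f = 7539 * 91.32 / 60
f = 688461.48 / 60
f = 11474.36 Hz

11474.36 Hz


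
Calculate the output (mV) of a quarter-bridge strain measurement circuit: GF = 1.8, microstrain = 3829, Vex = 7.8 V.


Quarter bridge output: Vout = (GF * epsilon * Vex) / 4.
Vout = (1.8 * 3829e-6 * 7.8) / 4
Vout = 0.05375916 / 4 V
Vout = 0.01343979 V = 13.4398 mV

13.4398 mV


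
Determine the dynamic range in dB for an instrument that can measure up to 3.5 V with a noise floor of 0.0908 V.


Dynamic range = 20 * log10(Vmax / Vnoise).
DR = 20 * log10(3.5 / 0.0908)
DR = 20 * log10(38.55)
DR = 31.72 dB

31.72 dB


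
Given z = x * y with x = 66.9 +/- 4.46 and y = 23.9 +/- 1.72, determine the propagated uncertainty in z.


For a product z = x*y, the relative uncertainty is:
uz/z = sqrt((ux/x)^2 + (uy/y)^2)
Relative uncertainties: ux/x = 4.46/66.9 = 0.066667
uy/y = 1.72/23.9 = 0.071967
z = 66.9 * 23.9 = 1598.9
uz = 1598.9 * sqrt(0.066667^2 + 0.071967^2) = 156.853

156.853


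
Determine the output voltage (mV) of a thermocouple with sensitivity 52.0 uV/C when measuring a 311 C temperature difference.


The thermocouple output V = sensitivity * dT.
V = 52.0 uV/C * 311 C
V = 16172.0 uV
V = 16.172 mV

16.172 mV


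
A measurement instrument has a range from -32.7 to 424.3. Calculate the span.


Span = upper range - lower range.
Span = 424.3 - (-32.7)
Span = 457.0

457.0


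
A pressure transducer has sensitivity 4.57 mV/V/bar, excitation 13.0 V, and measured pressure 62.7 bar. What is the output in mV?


Output = sensitivity * Vex * P.
Vout = 4.57 * 13.0 * 62.7
Vout = 59.41 * 62.7
Vout = 3725.01 mV

3725.01 mV


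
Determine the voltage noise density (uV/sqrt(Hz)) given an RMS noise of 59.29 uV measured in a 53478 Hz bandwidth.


Noise spectral density = Vrms / sqrt(BW).
NSD = 59.29 / sqrt(53478)
NSD = 59.29 / 231.2531
NSD = 0.2564 uV/sqrt(Hz)

0.2564 uV/sqrt(Hz)


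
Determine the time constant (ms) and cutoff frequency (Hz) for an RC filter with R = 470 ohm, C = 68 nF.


Time constant: tau = R * C.
tau = 470 * 6.80e-08 = 3.196e-05 s
tau = 0.032 ms
Cutoff frequency: fc = 1 / (2*pi*R*C).
fc = 1 / (2*pi*3.196e-05) = 4979.82 Hz

tau = 0.032 ms, fc = 4979.82 Hz


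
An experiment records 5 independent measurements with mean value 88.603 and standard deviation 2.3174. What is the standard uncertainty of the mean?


The standard uncertainty for Type A evaluation is u = s / sqrt(n).
u = 2.3174 / sqrt(5)
u = 2.3174 / 2.2361
u = 1.0364

1.0364


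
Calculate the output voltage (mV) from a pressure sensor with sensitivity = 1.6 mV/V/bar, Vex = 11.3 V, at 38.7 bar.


Output = sensitivity * Vex * P.
Vout = 1.6 * 11.3 * 38.7
Vout = 18.08 * 38.7
Vout = 699.7 mV

699.7 mV


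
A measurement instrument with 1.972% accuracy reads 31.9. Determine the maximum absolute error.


Absolute error = (accuracy% / 100) * reading.
Error = (1.972 / 100) * 31.9
Error = 0.01972 * 31.9
Error = 0.6291

0.6291


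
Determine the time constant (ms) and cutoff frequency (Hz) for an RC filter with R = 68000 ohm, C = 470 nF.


Time constant: tau = R * C.
tau = 68000 * 4.70e-07 = 0.03196 s
tau = 31.96 ms
Cutoff frequency: fc = 1 / (2*pi*R*C).
fc = 1 / (2*pi*0.03196) = 4.98 Hz

tau = 31.96 ms, fc = 4.98 Hz


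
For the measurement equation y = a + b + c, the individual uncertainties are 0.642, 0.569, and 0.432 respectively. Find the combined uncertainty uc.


For a sum of independent quantities, uc = sqrt(u1^2 + u2^2 + u3^2).
uc = sqrt(0.642^2 + 0.569^2 + 0.432^2)
uc = sqrt(0.412164 + 0.323761 + 0.186624)
uc = 0.9605

0.9605


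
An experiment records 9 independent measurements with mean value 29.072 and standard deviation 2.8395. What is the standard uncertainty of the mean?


The standard uncertainty for Type A evaluation is u = s / sqrt(n).
u = 2.8395 / sqrt(9)
u = 2.8395 / 3.0
u = 0.9465

0.9465


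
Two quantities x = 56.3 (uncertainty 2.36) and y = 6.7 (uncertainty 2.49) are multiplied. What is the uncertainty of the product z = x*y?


For a product z = x*y, the relative uncertainty is:
uz/z = sqrt((ux/x)^2 + (uy/y)^2)
Relative uncertainties: ux/x = 2.36/56.3 = 0.041918
uy/y = 2.49/6.7 = 0.371642
z = 56.3 * 6.7 = 377.2
uz = 377.2 * sqrt(0.041918^2 + 0.371642^2) = 141.076

141.076


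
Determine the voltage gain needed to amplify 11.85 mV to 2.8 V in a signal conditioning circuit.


Gain = Vout / Vin (converting to same units).
G = 2.8 V / 11.85 mV
G = 2800.0 mV / 11.85 mV
G = 236.29

236.29


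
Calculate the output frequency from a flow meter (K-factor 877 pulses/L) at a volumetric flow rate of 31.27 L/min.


Frequency = K * Q / 60 (converting L/min to L/s).
f = 877 * 31.27 / 60
f = 27423.79 / 60
f = 457.06 Hz

457.06 Hz


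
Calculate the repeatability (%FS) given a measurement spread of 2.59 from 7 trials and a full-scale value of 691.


Repeatability = (spread / full scale) * 100%.
R = (2.59 / 691) * 100
R = 0.375 %FS

0.375 %FS


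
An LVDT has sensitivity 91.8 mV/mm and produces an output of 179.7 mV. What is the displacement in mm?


Displacement = Vout / sensitivity.
d = 179.7 / 91.8
d = 1.958 mm

1.958 mm


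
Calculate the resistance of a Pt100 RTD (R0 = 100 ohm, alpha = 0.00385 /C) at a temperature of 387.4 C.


The RTD equation: Rt = R0 * (1 + alpha * T).
Rt = 100 * (1 + 0.00385 * 387.4)
Rt = 100 * (1 + 1.49149)
Rt = 100 * 2.49149
Rt = 249.149 ohm

249.149 ohm


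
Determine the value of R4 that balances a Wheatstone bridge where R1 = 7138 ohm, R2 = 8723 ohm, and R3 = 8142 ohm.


At balance: R1*R4 = R2*R3, so R4 = R2*R3/R1.
R4 = 8723 * 8142 / 7138
R4 = 71022666 / 7138
R4 = 9949.94 ohm

9949.94 ohm


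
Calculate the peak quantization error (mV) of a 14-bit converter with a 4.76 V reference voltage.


The maximum quantization error is +/- LSB/2.
LSB = Vref / 2^n = 4.76 / 16384 = 0.00029053 V
Max error = LSB / 2 = 0.00029053 / 2 = 0.00014526 V
Max error = 0.1453 mV

0.1453 mV


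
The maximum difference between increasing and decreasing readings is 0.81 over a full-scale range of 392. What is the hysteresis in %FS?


Hysteresis = (max difference / full scale) * 100%.
H = (0.81 / 392) * 100
H = 0.207 %FS

0.207 %FS


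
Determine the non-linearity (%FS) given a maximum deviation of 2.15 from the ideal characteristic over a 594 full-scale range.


Linearity error = (max deviation / full scale) * 100%.
Linearity = (2.15 / 594) * 100
Linearity = 0.362 %FS

0.362 %FS


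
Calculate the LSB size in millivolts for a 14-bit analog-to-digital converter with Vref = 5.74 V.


The resolution (LSB) of an ADC is Vref / 2^n.
LSB = 5.74 / 2^14
LSB = 5.74 / 16384
LSB = 0.00035034 V = 0.3503418 mV

0.3503418 mV


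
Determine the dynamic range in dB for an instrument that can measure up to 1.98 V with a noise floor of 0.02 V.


Dynamic range = 20 * log10(Vmax / Vnoise).
DR = 20 * log10(1.98 / 0.02)
DR = 20 * log10(99.0)
DR = 39.91 dB

39.91 dB


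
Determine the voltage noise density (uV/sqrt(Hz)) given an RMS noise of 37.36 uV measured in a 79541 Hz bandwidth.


Noise spectral density = Vrms / sqrt(BW).
NSD = 37.36 / sqrt(79541)
NSD = 37.36 / 282.0301
NSD = 0.1325 uV/sqrt(Hz)

0.1325 uV/sqrt(Hz)


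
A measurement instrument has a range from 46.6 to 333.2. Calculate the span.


Span = upper range - lower range.
Span = 333.2 - (46.6)
Span = 286.6

286.6


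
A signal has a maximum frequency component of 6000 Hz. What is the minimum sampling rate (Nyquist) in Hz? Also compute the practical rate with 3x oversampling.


By Nyquist theorem, fs_min = 2 * fmax.
fs_min = 2 * 6000 = 12000 Hz
Practical rate = 3 * fs_min = 3 * 12000 = 36000 Hz

fs_min = 12000 Hz, fs_practical = 36000 Hz


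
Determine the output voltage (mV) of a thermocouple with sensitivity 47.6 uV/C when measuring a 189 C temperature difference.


The thermocouple output V = sensitivity * dT.
V = 47.6 uV/C * 189 C
V = 8996.4 uV
V = 8.996 mV

8.996 mV


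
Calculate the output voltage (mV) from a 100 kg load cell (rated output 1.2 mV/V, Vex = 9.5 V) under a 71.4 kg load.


Vout = rated_output * Vex * (load / capacity).
Vout = 1.2 * 9.5 * (71.4 / 100)
Vout = 1.2 * 9.5 * 0.714
Vout = 8.14 mV

8.14 mV


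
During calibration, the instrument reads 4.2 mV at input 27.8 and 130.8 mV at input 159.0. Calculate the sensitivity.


Sensitivity = (y2 - y1) / (x2 - x1).
S = (130.8 - 4.2) / (159.0 - 27.8)
S = 126.6 / 131.2
S = 0.9649 mV/unit

0.9649 mV/unit


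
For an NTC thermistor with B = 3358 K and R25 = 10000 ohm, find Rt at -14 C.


NTC thermistor equation: Rt = R25 * exp(B * (1/T - 1/T25)).
T in Kelvin: 259.15 K, T25 = 298.15 K
1/T - 1/T25 = 1/259.15 - 1/298.15 = 0.00050475
B * (1/T - 1/T25) = 3358 * 0.00050475 = 1.695
Rt = 10000 * exp(1.695) = 54464.2 ohm

54464.2 ohm


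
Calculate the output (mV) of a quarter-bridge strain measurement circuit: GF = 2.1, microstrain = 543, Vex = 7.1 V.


Quarter bridge output: Vout = (GF * epsilon * Vex) / 4.
Vout = (2.1 * 543e-6 * 7.1) / 4
Vout = 0.00809613 / 4 V
Vout = 0.00202403 V = 2.024 mV

2.024 mV


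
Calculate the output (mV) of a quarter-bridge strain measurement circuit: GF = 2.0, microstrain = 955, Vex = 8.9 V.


Quarter bridge output: Vout = (GF * epsilon * Vex) / 4.
Vout = (2.0 * 955e-6 * 8.9) / 4
Vout = 0.016999 / 4 V
Vout = 0.00424975 V = 4.2497 mV

4.2497 mV


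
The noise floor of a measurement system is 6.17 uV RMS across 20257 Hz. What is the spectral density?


Noise spectral density = Vrms / sqrt(BW).
NSD = 6.17 / sqrt(20257)
NSD = 6.17 / 142.3271
NSD = 0.0434 uV/sqrt(Hz)

0.0434 uV/sqrt(Hz)


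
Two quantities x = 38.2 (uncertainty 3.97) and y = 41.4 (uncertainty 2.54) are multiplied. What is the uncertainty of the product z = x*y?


For a product z = x*y, the relative uncertainty is:
uz/z = sqrt((ux/x)^2 + (uy/y)^2)
Relative uncertainties: ux/x = 3.97/38.2 = 0.103927
uy/y = 2.54/41.4 = 0.061353
z = 38.2 * 41.4 = 1581.5
uz = 1581.5 * sqrt(0.103927^2 + 0.061353^2) = 190.861

190.861


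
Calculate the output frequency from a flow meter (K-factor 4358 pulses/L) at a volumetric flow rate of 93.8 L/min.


Frequency = K * Q / 60 (converting L/min to L/s).
f = 4358 * 93.8 / 60
f = 408780.4 / 60
f = 6813.01 Hz

6813.01 Hz


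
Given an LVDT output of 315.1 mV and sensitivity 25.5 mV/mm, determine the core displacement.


Displacement = Vout / sensitivity.
d = 315.1 / 25.5
d = 12.357 mm

12.357 mm


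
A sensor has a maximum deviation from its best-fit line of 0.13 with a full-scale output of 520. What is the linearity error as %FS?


Linearity error = (max deviation / full scale) * 100%.
Linearity = (0.13 / 520) * 100
Linearity = 0.025 %FS

0.025 %FS


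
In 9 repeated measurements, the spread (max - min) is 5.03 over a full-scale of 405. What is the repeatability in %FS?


Repeatability = (spread / full scale) * 100%.
R = (5.03 / 405) * 100
R = 1.242 %FS

1.242 %FS


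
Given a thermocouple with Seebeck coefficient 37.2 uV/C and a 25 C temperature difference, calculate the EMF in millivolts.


The thermocouple output V = sensitivity * dT.
V = 37.2 uV/C * 25 C
V = 930.0 uV
V = 0.93 mV

0.93 mV


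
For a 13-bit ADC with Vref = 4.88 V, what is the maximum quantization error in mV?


The maximum quantization error is +/- LSB/2.
LSB = Vref / 2^n = 4.88 / 8192 = 0.0005957 V
Max error = LSB / 2 = 0.0005957 / 2 = 0.00029785 V
Max error = 0.2979 mV

0.2979 mV


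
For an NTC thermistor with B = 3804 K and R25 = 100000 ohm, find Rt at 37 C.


NTC thermistor equation: Rt = R25 * exp(B * (1/T - 1/T25)).
T in Kelvin: 310.15 K, T25 = 298.15 K
1/T - 1/T25 = 1/310.15 - 1/298.15 = -0.00012977
B * (1/T - 1/T25) = 3804 * -0.00012977 = -0.4936
Rt = 100000 * exp(-0.4936) = 61039.7 ohm

61039.7 ohm


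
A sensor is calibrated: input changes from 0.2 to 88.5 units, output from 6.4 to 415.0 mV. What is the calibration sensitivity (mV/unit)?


Sensitivity = (y2 - y1) / (x2 - x1).
S = (415.0 - 6.4) / (88.5 - 0.2)
S = 408.6 / 88.3
S = 4.6274 mV/unit

4.6274 mV/unit


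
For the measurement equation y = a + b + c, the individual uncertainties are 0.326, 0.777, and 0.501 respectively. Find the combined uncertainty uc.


For a sum of independent quantities, uc = sqrt(u1^2 + u2^2 + u3^2).
uc = sqrt(0.326^2 + 0.777^2 + 0.501^2)
uc = sqrt(0.106276 + 0.603729 + 0.251001)
uc = 0.9803

0.9803


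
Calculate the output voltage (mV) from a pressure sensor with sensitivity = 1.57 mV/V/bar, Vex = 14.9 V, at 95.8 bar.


Output = sensitivity * Vex * P.
Vout = 1.57 * 14.9 * 95.8
Vout = 23.393 * 95.8
Vout = 2241.05 mV

2241.05 mV


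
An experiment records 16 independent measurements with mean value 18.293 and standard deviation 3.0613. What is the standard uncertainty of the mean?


The standard uncertainty for Type A evaluation is u = s / sqrt(n).
u = 3.0613 / sqrt(16)
u = 3.0613 / 4.0
u = 0.7653

0.7653


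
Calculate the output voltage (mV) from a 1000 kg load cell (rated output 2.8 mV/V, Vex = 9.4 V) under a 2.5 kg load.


Vout = rated_output * Vex * (load / capacity).
Vout = 2.8 * 9.4 * (2.5 / 1000)
Vout = 2.8 * 9.4 * 0.0025
Vout = 0.066 mV

0.066 mV


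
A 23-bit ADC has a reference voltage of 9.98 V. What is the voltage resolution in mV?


The resolution (LSB) of an ADC is Vref / 2^n.
LSB = 9.98 / 2^23
LSB = 9.98 / 8388608
LSB = 1.19e-06 V = 0.00118971 mV

0.00118971 mV


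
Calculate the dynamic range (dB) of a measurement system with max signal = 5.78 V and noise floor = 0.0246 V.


Dynamic range = 20 * log10(Vmax / Vnoise).
DR = 20 * log10(5.78 / 0.0246)
DR = 20 * log10(234.96)
DR = 47.42 dB

47.42 dB


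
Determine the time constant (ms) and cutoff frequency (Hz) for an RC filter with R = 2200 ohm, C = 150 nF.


Time constant: tau = R * C.
tau = 2200 * 1.50e-07 = 0.00033 s
tau = 0.33 ms
Cutoff frequency: fc = 1 / (2*pi*R*C).
fc = 1 / (2*pi*0.00033) = 482.29 Hz

tau = 0.33 ms, fc = 482.29 Hz


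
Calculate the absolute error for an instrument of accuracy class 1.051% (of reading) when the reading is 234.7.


Absolute error = (accuracy% / 100) * reading.
Error = (1.051 / 100) * 234.7
Error = 0.01051 * 234.7
Error = 2.4667

2.4667


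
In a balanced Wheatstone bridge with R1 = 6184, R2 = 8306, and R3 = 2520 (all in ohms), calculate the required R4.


At balance: R1*R4 = R2*R3, so R4 = R2*R3/R1.
R4 = 8306 * 2520 / 6184
R4 = 20931120 / 6184
R4 = 3384.72 ohm

3384.72 ohm


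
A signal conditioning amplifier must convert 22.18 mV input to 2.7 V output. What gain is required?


Gain = Vout / Vin (converting to same units).
G = 2.7 V / 22.18 mV
G = 2700.0 mV / 22.18 mV
G = 121.73

121.73


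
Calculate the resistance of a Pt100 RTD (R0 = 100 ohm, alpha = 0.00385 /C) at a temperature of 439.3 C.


The RTD equation: Rt = R0 * (1 + alpha * T).
Rt = 100 * (1 + 0.00385 * 439.3)
Rt = 100 * (1 + 1.691305)
Rt = 100 * 2.691305
Rt = 269.13 ohm

269.13 ohm


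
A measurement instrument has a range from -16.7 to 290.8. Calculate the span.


Span = upper range - lower range.
Span = 290.8 - (-16.7)
Span = 307.5

307.5


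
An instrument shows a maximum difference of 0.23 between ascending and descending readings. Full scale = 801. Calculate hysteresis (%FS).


Hysteresis = (max difference / full scale) * 100%.
H = (0.23 / 801) * 100
H = 0.029 %FS

0.029 %FS


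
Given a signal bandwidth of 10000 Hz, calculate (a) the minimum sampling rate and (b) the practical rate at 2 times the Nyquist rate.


By Nyquist theorem, fs_min = 2 * fmax.
fs_min = 2 * 10000 = 20000 Hz
Practical rate = 2 * fs_min = 2 * 20000 = 40000 Hz

fs_min = 20000 Hz, fs_practical = 40000 Hz


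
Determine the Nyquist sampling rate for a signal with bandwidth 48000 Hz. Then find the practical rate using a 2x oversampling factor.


By Nyquist theorem, fs_min = 2 * fmax.
fs_min = 2 * 48000 = 96000 Hz
Practical rate = 2 * fs_min = 2 * 96000 = 192000 Hz

fs_min = 96000 Hz, fs_practical = 192000 Hz


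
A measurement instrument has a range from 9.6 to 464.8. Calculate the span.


Span = upper range - lower range.
Span = 464.8 - (9.6)
Span = 455.2

455.2
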